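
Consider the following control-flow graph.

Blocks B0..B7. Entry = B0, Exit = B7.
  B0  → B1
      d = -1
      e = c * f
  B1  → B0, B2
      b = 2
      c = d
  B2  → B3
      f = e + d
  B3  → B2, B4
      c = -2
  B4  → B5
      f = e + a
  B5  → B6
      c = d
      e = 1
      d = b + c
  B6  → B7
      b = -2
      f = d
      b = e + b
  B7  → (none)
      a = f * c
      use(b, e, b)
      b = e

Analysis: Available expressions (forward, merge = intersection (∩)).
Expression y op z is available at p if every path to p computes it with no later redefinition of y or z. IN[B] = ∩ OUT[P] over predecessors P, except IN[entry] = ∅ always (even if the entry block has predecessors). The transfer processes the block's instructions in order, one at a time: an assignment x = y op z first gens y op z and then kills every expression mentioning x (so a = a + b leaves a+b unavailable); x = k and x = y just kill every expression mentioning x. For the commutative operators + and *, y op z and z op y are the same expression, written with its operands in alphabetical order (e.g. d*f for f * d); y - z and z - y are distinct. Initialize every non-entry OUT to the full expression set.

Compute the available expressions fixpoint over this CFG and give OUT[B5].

Answer: {b+c}

Working:
Per-block solution:
  B0:  IN={}  OUT={c*f}
  B1:  IN={c*f}  OUT={}
  B2:  IN={}  OUT={d+e}
  B3:  IN={d+e}  OUT={d+e}
  B4:  IN={d+e}  OUT={a+e, d+e}
  B5:  IN={a+e, d+e}  OUT={b+c}
  B6:  IN={b+c}  OUT={}
  B7:  IN={}  OUT={c*f}

Merge at B5: IN[B5] = OUT[B4] = {a+e, d+e}
Applying B5's transfer function to that IN value gives OUT[B5] (row B5 above).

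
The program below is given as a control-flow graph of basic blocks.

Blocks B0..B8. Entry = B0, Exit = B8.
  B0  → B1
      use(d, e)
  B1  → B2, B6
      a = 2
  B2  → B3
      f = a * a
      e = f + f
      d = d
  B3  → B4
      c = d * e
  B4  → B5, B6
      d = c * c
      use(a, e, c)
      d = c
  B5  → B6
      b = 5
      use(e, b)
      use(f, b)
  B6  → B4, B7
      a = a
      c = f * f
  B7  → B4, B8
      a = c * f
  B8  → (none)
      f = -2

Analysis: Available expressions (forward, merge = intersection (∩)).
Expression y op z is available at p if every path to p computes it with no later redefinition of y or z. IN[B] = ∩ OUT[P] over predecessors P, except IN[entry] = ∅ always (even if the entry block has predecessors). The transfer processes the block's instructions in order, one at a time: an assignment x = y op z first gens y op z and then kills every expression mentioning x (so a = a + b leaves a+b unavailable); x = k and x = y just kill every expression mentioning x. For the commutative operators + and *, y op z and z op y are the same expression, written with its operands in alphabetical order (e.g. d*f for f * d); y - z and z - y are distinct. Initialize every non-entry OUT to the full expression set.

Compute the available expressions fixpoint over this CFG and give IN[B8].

Answer: {c*f, f*f}

Trace:
Converged values:
  B0:   IN={}   OUT={}
  B1:   IN={}   OUT={}
  B2:   IN={}   OUT={a*a, f+f}
  B3:   IN={a*a, f+f}   OUT={a*a, d*e, f+f}
  B4:   IN={}   OUT={c*c}
  B5:   IN={c*c}   OUT={c*c}
  B6:   IN={}   OUT={f*f}
  B7:   IN={f*f}   OUT={c*f, f*f}
  B8:   IN={c*f, f*f}   OUT={}

Merge at B8: IN[B8] = OUT[B7] = {c*f, f*f}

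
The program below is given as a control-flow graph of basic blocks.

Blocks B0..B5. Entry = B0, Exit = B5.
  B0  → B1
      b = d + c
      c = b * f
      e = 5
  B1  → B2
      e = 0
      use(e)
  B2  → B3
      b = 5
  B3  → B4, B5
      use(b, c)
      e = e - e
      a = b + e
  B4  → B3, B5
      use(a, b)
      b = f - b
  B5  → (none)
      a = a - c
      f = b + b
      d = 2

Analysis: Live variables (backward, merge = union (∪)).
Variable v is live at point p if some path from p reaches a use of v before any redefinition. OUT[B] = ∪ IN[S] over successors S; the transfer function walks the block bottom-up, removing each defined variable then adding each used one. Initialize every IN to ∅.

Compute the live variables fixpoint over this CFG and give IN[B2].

Converged values:
  B0: | IN={c, d, f} | OUT={c, f}
  B1: | IN={c, f} | OUT={c, e, f}
  B2: | IN={c, e, f} | OUT={b, c, e, f}
  B3: | IN={b, c, e, f} | OUT={a, b, c, e, f}
  B4: | IN={a, b, c, e, f} | OUT={a, b, c, e, f}
  B5: | IN={a, b, c} | OUT={}

Merge at B2: OUT[B2] = IN[B3] = {b, c, e, f}
Applying B2's transfer function to that OUT value gives IN[B2] (row B2 above).

Answer: {c, e, f}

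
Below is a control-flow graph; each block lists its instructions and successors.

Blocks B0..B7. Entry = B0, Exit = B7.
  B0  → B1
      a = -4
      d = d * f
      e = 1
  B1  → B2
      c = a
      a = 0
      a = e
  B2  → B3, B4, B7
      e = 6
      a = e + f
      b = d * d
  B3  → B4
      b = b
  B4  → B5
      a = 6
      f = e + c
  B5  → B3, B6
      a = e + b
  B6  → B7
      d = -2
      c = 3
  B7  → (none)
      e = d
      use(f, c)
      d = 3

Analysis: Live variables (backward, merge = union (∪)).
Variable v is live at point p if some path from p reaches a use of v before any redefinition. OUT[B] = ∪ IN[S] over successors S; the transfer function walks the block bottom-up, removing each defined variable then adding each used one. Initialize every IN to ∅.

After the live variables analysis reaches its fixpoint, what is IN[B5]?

Converged values:
  B0:  IN={d, f}  OUT={a, d, e, f}
  B1:  IN={a, d, e, f}  OUT={c, d, f}
  B2:  IN={c, d, f}  OUT={b, c, d, e, f}
  B3:  IN={b, c, e}  OUT={b, c, e}
  B4:  IN={b, c, e}  OUT={b, c, e, f}
  B5:  IN={b, c, e, f}  OUT={b, c, e, f}
  B6:  IN={f}  OUT={c, d, f}
  B7:  IN={c, d, f}  OUT={}

Merge at B5: OUT[B5] = IN[B3] ⊔ IN[B6] = {b, c, e, f}
Applying B5's transfer function to that OUT value gives IN[B5] (row B5 above).

Answer: {b, c, e, f}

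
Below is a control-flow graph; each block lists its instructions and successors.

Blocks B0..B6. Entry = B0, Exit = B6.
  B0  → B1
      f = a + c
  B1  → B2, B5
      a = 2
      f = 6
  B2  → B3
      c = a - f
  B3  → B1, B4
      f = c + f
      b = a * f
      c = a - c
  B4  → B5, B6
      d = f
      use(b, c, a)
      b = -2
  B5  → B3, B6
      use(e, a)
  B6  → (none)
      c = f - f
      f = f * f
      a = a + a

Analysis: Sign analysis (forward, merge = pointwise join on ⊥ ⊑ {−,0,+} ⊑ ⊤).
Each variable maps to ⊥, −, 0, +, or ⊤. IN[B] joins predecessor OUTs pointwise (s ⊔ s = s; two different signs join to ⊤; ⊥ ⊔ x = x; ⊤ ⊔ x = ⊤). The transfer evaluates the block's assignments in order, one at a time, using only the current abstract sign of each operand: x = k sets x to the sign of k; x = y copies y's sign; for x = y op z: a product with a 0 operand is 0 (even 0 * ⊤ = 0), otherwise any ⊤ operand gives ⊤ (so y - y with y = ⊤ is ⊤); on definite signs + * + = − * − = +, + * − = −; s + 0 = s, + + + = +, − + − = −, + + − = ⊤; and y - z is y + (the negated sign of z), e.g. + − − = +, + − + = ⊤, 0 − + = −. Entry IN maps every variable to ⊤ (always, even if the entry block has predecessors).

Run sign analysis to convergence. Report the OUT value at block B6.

Answer: {a: +, b: ⊤, c: ⊤, d: ⊤, e: ⊤, f: ⊤}

Derivation:
Per-block solution:
  B0:  IN=(all ⊤)  OUT=(all ⊤)
  B1:  IN=(all ⊤)  OUT={a:+, f:+; rest ⊤}
  B2:  IN={a:+, f:+; rest ⊤}  OUT={a:+, f:+; rest ⊤}
  B3:  IN={a:+; rest ⊤}  OUT={a:+; rest ⊤}
  B4:  IN={a:+; rest ⊤}  OUT={a:+, b:-; rest ⊤}
  B5:  IN={a:+; rest ⊤}  OUT={a:+; rest ⊤}
  B6:  IN={a:+; rest ⊤}  OUT={a:+; rest ⊤}

Merge at B6: IN[B6] = OUT[B4] ⊔ OUT[B5] = {a: +, b: ⊤, c: ⊤, d: ⊤, e: ⊤, f: ⊤}
Applying B6's transfer function to that IN value gives OUT[B6] (row B6 above).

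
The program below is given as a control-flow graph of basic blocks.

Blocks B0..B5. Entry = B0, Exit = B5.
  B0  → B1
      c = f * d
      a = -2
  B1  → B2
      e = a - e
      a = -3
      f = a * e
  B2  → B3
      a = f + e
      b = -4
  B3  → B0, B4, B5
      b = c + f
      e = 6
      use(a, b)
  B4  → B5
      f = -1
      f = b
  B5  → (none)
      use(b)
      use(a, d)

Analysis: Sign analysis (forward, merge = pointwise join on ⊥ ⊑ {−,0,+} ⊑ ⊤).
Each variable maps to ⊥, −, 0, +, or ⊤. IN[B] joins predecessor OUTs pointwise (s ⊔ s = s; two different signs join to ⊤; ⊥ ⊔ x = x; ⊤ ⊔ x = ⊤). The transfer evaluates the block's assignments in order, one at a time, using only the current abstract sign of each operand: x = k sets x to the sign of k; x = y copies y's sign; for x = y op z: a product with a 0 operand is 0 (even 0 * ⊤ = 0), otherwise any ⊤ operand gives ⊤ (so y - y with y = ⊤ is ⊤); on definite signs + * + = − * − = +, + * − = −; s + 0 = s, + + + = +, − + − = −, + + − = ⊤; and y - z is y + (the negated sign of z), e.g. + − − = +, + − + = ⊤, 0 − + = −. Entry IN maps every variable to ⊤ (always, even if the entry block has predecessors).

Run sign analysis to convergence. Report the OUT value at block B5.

Answer: {a: ⊤, b: ⊤, c: ⊤, d: ⊤, e: +, f: ⊤}

Derivation:
Fixpoint table:
  B0:  IN=(all ⊤)  OUT={a:-; rest ⊤}
  B1:  IN={a:-; rest ⊤}  OUT={a:-; rest ⊤}
  B2:  IN={a:-; rest ⊤}  OUT={b:-; rest ⊤}
  B3:  IN={b:-; rest ⊤}  OUT={e:+; rest ⊤}
  B4:  IN={e:+; rest ⊤}  OUT={e:+; rest ⊤}
  B5:  IN={e:+; rest ⊤}  OUT={e:+; rest ⊤}

Merge at B5: IN[B5] = OUT[B3] ⊔ OUT[B4] = {a: ⊤, b: ⊤, c: ⊤, d: ⊤, e: +, f: ⊤}
Applying B5's transfer function to that IN value gives OUT[B5] (row B5 above).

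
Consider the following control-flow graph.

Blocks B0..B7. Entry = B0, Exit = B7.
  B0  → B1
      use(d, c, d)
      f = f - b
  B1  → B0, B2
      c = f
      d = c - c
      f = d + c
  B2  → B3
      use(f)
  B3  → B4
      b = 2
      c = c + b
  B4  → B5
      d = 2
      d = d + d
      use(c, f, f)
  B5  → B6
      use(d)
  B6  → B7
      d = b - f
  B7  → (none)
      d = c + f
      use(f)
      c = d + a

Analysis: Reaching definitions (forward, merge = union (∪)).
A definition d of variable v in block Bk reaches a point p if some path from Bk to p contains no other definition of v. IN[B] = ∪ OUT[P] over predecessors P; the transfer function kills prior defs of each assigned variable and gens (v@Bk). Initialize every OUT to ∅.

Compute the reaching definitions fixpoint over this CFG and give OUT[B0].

Answer: {c@B1, d@B1, f@B0}

Trace:
Per-block solution:
  B0: | IN={c@B1, d@B1, f@B1} | OUT={c@B1, d@B1, f@B0}
  B1: | IN={c@B1, d@B1, f@B0} | OUT={c@B1, d@B1, f@B1}
  B2: | IN={c@B1, d@B1, f@B1} | OUT={c@B1, d@B1, f@B1}
  B3: | IN={c@B1, d@B1, f@B1} | OUT={b@B3, c@B3, d@B1, f@B1}
  B4: | IN={b@B3, c@B3, d@B1, f@B1} | OUT={b@B3, c@B3, d@B4, f@B1}
  B5: | IN={b@B3, c@B3, d@B4, f@B1} | OUT={b@B3, c@B3, d@B4, f@B1}
  B6: | IN={b@B3, c@B3, d@B4, f@B1} | OUT={b@B3, c@B3, d@B6, f@B1}
  B7: | IN={b@B3, c@B3, d@B6, f@B1} | OUT={b@B3, c@B7, d@B7, f@B1}

Merge at B0 (entry node, so the boundary value {} is joined with the incoming edge(s)): IN[B0] = {} ⊔ OUT[B1] = {c@B1, d@B1, f@B1}
Applying B0's transfer function to that IN value gives OUT[B0] (row B0 above).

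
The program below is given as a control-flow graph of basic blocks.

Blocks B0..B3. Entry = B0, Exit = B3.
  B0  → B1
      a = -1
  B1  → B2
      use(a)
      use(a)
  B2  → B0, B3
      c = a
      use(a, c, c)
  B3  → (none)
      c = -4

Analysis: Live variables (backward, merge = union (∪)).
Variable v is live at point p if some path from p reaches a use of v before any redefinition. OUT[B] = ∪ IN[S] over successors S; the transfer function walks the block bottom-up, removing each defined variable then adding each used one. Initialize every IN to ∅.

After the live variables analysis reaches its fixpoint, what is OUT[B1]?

Per-block solution:
  B0:  IN={}  OUT={a}
  B1:  IN={a}  OUT={a}
  B2:  IN={a}  OUT={}
  B3:  IN={}  OUT={}

Merge at B1: OUT[B1] = IN[B2] = {a}

Answer: {a}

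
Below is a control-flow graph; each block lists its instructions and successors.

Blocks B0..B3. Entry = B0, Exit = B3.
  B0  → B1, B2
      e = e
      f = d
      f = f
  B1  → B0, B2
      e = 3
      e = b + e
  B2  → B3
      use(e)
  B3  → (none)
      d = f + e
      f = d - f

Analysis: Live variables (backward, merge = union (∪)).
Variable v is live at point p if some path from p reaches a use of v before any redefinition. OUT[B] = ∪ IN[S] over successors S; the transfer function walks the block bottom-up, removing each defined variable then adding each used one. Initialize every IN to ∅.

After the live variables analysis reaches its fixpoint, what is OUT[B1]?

Answer: {b, d, e, f}

Derivation:
Fixpoint table:
  B0:   IN={b, d, e}   OUT={b, d, e, f}
  B1:   IN={b, d, f}   OUT={b, d, e, f}
  B2:   IN={e, f}   OUT={e, f}
  B3:   IN={e, f}   OUT={}

Merge at B1: OUT[B1] = IN[B0] ⊔ IN[B2] = {b, d, e, f}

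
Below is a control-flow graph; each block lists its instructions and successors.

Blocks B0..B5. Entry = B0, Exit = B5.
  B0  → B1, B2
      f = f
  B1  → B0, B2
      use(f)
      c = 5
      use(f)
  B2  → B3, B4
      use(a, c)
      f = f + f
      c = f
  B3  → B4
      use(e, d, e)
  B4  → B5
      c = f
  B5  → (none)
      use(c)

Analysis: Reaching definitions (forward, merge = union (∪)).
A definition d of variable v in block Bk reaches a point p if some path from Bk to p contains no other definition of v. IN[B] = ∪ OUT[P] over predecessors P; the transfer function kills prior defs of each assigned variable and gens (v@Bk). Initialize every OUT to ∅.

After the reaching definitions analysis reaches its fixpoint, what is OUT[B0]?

Answer: {c@B1, f@B0}

Derivation:
Converged values:
  B0:   IN={c@B1, f@B0}   OUT={c@B1, f@B0}
  B1:   IN={c@B1, f@B0}   OUT={c@B1, f@B0}
  B2:   IN={c@B1, f@B0}   OUT={c@B2, f@B2}
  B3:   IN={c@B2, f@B2}   OUT={c@B2, f@B2}
  B4:   IN={c@B2, f@B2}   OUT={c@B4, f@B2}
  B5:   IN={c@B4, f@B2}   OUT={c@B4, f@B2}

Merge at B0 (entry node, so the boundary value {} is joined with the incoming edge(s)): IN[B0] = {} ⊔ OUT[B1] = {c@B1, f@B0}
Applying B0's transfer function to that IN value gives OUT[B0] (row B0 above).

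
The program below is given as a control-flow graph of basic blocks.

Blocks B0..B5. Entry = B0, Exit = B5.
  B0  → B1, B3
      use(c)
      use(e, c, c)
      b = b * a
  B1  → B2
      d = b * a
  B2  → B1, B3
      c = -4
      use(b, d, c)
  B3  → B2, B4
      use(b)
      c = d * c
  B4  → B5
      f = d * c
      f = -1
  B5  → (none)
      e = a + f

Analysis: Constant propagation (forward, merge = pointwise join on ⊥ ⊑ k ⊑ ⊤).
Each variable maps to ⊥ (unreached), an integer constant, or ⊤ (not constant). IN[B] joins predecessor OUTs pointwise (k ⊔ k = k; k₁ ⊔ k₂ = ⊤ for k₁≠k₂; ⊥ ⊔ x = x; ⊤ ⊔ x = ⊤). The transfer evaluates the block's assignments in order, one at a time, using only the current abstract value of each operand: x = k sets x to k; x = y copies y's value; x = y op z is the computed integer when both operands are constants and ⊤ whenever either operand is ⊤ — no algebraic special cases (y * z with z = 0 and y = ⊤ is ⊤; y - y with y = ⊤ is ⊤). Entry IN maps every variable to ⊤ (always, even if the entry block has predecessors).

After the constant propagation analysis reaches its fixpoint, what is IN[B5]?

Per-block solution:
  B0:  IN=(all ⊤)  OUT=(all ⊤)
  B1:  IN=(all ⊤)  OUT=(all ⊤)
  B2:  IN=(all ⊤)  OUT={c:-4; rest ⊤}
  B3:  IN=(all ⊤)  OUT=(all ⊤)
  B4:  IN=(all ⊤)  OUT={f:-1; rest ⊤}
  B5:  IN={f:-1; rest ⊤}  OUT={f:-1; rest ⊤}

Merge at B5: IN[B5] = OUT[B4] = {a: ⊤, b: ⊤, c: ⊤, d: ⊤, e: ⊤, f: -1}

Answer: {a: ⊤, b: ⊤, c: ⊤, d: ⊤, e: ⊤, f: -1}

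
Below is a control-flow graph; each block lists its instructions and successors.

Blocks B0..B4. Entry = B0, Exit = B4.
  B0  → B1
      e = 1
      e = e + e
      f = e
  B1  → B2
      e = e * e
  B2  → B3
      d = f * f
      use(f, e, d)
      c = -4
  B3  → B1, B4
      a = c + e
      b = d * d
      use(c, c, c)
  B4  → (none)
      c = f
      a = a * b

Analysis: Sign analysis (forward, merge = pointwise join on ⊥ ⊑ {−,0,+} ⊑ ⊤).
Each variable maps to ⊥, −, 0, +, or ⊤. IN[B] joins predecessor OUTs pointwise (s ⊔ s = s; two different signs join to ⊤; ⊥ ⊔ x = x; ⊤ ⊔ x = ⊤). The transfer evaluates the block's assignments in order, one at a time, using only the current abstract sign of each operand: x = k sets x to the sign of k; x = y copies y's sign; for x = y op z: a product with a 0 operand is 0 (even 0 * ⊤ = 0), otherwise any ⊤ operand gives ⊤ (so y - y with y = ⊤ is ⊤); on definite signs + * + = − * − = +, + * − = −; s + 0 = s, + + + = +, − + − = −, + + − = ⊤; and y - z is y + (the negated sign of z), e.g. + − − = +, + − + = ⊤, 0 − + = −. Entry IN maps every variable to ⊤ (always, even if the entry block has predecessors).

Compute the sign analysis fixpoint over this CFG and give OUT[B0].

Answer: {a: ⊤, b: ⊤, c: ⊤, d: ⊤, e: +, f: +}

Trace:
Converged values:
  B0: | IN=(all ⊤) | OUT={e:+, f:+; rest ⊤}
  B1: | IN={e:+, f:+; rest ⊤} | OUT={e:+, f:+; rest ⊤}
  B2: | IN={e:+, f:+; rest ⊤} | OUT={c:-, d:+, e:+, f:+; rest ⊤}
  B3: | IN={c:-, d:+, e:+, f:+; rest ⊤} | OUT={b:+, c:-, d:+, e:+, f:+; rest ⊤}
  B4: | IN={b:+, c:-, d:+, e:+, f:+; rest ⊤} | OUT={b:+, c:+, d:+, e:+, f:+; rest ⊤}

B0 is the boundary node: IN[B0] = {a: ⊤, b: ⊤, c: ⊤, d: ⊤, e: ⊤, f: ⊤}
Applying B0's transfer function to that IN value gives OUT[B0] (row B0 above).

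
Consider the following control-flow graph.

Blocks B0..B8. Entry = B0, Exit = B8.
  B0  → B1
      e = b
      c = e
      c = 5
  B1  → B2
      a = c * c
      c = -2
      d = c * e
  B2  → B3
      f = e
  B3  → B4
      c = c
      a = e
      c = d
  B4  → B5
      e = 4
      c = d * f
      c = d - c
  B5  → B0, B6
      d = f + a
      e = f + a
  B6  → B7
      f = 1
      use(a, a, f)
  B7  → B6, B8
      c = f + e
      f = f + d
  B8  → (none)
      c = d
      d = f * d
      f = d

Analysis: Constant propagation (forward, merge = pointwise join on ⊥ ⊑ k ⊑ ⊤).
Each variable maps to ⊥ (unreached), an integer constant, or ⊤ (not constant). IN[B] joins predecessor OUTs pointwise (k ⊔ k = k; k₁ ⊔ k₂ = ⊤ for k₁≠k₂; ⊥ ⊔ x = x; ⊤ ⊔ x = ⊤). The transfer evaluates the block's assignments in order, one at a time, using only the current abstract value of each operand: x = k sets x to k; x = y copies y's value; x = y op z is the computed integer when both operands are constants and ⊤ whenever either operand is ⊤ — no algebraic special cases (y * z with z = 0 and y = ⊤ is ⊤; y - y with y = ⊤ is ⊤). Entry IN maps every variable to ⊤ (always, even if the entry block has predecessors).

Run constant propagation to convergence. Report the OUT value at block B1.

Answer: {a: 25, b: ⊤, c: -2, d: ⊤, e: ⊤, f: ⊤}

Trace:
Fixpoint table:
  B0:  IN=(all ⊤)  OUT={c:5; rest ⊤}
  B1:  IN={c:5; rest ⊤}  OUT={a:25, c:-2; rest ⊤}
  B2:  IN={a:25, c:-2; rest ⊤}  OUT={a:25, c:-2; rest ⊤}
  B3:  IN={a:25, c:-2; rest ⊤}  OUT=(all ⊤)
  B4:  IN=(all ⊤)  OUT={e:4; rest ⊤}
  B5:  IN={e:4; rest ⊤}  OUT=(all ⊤)
  B6:  IN=(all ⊤)  OUT={f:1; rest ⊤}
  B7:  IN={f:1; rest ⊤}  OUT=(all ⊤)
  B8:  IN=(all ⊤)  OUT=(all ⊤)

Merge at B1: IN[B1] = OUT[B0] = {a: ⊤, b: ⊤, c: 5, d: ⊤, e: ⊤, f: ⊤}
Applying B1's transfer function to that IN value gives OUT[B1] (row B1 above).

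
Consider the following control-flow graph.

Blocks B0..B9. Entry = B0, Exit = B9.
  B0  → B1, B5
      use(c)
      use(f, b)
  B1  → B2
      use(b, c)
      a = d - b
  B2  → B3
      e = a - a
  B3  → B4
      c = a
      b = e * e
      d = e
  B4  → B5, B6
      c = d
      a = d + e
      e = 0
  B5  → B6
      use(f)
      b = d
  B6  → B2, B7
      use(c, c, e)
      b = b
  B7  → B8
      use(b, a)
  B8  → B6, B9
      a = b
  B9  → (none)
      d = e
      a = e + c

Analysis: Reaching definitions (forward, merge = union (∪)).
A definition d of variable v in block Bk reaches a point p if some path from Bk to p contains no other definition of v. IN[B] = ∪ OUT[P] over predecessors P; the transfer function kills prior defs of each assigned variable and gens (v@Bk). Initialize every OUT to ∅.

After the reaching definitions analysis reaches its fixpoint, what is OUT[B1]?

Fixpoint table:
  B0:  IN={}  OUT={}
  B1:  IN={}  OUT={a@B1}
  B2:  IN={a@B1, a@B4, a@B8, b@B6, c@B4, d@B3, e@B4}  OUT={a@B1, a@B4, a@B8, b@B6, c@B4, d@B3, e@B2}
  B3:  IN={a@B1, a@B4, a@B8, b@B6, c@B4, d@B3, e@B2}  OUT={a@B1, a@B4, a@B8, b@B3, c@B3, d@B3, e@B2}
  B4:  IN={a@B1, a@B4, a@B8, b@B3, c@B3, d@B3, e@B2}  OUT={a@B4, b@B3, c@B4, d@B3, e@B4}
  B5:  IN={a@B4, b@B3, c@B4, d@B3, e@B4}  OUT={a@B4, b@B5, c@B4, d@B3, e@B4}
  B6:  IN={a@B4, a@B8, b@B3, b@B5, b@B6, c@B4, d@B3, e@B4}  OUT={a@B4, a@B8, b@B6, c@B4, d@B3, e@B4}
  B7:  IN={a@B4, a@B8, b@B6, c@B4, d@B3, e@B4}  OUT={a@B4, a@B8, b@B6, c@B4, d@B3, e@B4}
  B8:  IN={a@B4, a@B8, b@B6, c@B4, d@B3, e@B4}  OUT={a@B8, b@B6, c@B4, d@B3, e@B4}
  B9:  IN={a@B8, b@B6, c@B4, d@B3, e@B4}  OUT={a@B9, b@B6, c@B4, d@B9, e@B4}

Merge at B1: IN[B1] = OUT[B0] = {}
Applying B1's transfer function to that IN value gives OUT[B1] (row B1 above).

Answer: {a@B1}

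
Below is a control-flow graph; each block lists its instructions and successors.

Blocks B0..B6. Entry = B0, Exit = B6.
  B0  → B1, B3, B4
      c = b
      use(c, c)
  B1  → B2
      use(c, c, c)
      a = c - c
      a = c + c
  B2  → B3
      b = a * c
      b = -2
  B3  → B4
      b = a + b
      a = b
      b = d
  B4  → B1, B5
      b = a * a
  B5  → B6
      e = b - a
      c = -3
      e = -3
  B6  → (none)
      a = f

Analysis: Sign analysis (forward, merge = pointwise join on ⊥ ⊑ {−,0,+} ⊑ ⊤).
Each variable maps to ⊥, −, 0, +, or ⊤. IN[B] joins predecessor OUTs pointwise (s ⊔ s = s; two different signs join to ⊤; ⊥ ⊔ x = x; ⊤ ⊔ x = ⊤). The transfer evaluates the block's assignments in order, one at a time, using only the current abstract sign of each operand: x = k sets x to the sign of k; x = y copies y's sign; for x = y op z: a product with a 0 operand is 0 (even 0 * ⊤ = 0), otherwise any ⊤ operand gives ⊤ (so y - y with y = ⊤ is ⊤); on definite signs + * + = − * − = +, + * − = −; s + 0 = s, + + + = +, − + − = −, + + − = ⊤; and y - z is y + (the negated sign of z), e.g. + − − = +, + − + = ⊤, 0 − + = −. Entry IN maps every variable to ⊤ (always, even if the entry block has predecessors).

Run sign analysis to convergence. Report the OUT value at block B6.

Answer: {a: ⊤, b: ⊤, c: -, d: ⊤, e: -, f: ⊤}

Working:
Per-block solution:
  B0:  IN=(all ⊤)  OUT=(all ⊤)
  B1:  IN=(all ⊤)  OUT=(all ⊤)
  B2:  IN=(all ⊤)  OUT={b:-; rest ⊤}
  B3:  IN=(all ⊤)  OUT=(all ⊤)
  B4:  IN=(all ⊤)  OUT=(all ⊤)
  B5:  IN=(all ⊤)  OUT={c:-, e:-; rest ⊤}
  B6:  IN={c:-, e:-; rest ⊤}  OUT={c:-, e:-; rest ⊤}

Merge at B6: IN[B6] = OUT[B5] = {a: ⊤, b: ⊤, c: -, d: ⊤, e: -, f: ⊤}
Applying B6's transfer function to that IN value gives OUT[B6] (row B6 above).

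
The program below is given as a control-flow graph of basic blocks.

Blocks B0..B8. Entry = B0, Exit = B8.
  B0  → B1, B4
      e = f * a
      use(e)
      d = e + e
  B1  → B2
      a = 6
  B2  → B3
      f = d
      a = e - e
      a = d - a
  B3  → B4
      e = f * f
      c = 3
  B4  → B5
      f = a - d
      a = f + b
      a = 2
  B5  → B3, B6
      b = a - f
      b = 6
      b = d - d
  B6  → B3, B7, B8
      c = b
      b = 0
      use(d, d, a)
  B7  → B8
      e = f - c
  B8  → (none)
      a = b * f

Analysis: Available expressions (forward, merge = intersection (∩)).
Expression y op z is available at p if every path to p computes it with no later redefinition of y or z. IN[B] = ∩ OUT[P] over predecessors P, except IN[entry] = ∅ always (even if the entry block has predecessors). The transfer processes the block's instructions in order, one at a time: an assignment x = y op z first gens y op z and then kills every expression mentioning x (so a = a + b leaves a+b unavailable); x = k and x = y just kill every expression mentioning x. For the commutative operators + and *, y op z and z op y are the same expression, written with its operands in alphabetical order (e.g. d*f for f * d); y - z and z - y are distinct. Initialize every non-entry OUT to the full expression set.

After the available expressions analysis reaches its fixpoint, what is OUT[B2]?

Answer: {e+e, e-e}

Working:
Fixpoint table:
  B0: | IN={} | OUT={a*f, e+e}
  B1: | IN={a*f, e+e} | OUT={e+e}
  B2: | IN={e+e} | OUT={e+e, e-e}
  B3: | IN={} | OUT={f*f}
  B4: | IN={} | OUT={b+f}
  B5: | IN={b+f} | OUT={a-f, d-d}
  B6: | IN={a-f, d-d} | OUT={a-f, d-d}
  B7: | IN={a-f, d-d} | OUT={a-f, d-d, f-c}
  B8: | IN={a-f, d-d} | OUT={b*f, d-d}

Merge at B2: IN[B2] = OUT[B1] = {e+e}
Applying B2's transfer function to that IN value gives OUT[B2] (row B2 above).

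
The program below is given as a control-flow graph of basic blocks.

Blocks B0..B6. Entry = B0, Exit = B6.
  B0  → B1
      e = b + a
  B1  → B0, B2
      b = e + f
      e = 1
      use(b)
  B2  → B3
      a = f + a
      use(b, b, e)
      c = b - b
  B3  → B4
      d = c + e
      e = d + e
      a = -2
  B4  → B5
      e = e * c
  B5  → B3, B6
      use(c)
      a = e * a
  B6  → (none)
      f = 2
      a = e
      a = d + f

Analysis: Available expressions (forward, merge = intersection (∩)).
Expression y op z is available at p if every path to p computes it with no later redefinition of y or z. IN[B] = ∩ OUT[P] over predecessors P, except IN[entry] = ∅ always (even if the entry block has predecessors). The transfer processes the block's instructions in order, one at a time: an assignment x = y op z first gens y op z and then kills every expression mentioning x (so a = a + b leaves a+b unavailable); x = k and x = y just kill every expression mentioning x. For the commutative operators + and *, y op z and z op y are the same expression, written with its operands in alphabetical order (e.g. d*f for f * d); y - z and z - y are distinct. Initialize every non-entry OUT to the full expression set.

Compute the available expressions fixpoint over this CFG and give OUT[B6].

Answer: {b-b, d+f}

Working:
Per-block solution:
  B0:  IN={}  OUT={a+b}
  B1:  IN={a+b}  OUT={}
  B2:  IN={}  OUT={b-b}
  B3:  IN={b-b}  OUT={b-b}
  B4:  IN={b-b}  OUT={b-b}
  B5:  IN={b-b}  OUT={b-b}
  B6:  IN={b-b}  OUT={b-b, d+f}

Merge at B6: IN[B6] = OUT[B5] = {b-b}
Applying B6's transfer function to that IN value gives OUT[B6] (row B6 above).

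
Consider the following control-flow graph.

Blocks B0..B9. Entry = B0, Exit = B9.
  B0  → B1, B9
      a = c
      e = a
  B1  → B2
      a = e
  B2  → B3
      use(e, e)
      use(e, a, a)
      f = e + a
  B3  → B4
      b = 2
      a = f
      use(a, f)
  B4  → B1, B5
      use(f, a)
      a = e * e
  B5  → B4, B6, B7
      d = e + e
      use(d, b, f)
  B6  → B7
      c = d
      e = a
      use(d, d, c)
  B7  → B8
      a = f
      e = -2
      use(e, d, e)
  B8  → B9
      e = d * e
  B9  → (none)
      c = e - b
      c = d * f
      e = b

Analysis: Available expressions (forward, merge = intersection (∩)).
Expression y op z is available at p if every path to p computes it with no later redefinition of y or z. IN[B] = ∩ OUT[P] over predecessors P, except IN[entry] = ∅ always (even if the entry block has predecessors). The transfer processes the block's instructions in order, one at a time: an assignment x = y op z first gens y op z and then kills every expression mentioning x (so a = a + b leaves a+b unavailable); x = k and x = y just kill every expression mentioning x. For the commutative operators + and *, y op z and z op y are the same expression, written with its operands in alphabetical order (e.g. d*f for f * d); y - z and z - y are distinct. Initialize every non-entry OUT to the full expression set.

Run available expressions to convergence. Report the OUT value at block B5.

Fixpoint table:
  B0:   IN={}   OUT={}
  B1:   IN={}   OUT={}
  B2:   IN={}   OUT={a+e}
  B3:   IN={a+e}   OUT={}
  B4:   IN={}   OUT={e*e}
  B5:   IN={e*e}   OUT={e*e, e+e}
  B6:   IN={e*e, e+e}   OUT={}
  B7:   IN={}   OUT={}
  B8:   IN={}   OUT={}
  B9:   IN={}   OUT={d*f}

Merge at B5: IN[B5] = OUT[B4] = {e*e}
Applying B5's transfer function to that IN value gives OUT[B5] (row B5 above).

Answer: {e*e, e+e}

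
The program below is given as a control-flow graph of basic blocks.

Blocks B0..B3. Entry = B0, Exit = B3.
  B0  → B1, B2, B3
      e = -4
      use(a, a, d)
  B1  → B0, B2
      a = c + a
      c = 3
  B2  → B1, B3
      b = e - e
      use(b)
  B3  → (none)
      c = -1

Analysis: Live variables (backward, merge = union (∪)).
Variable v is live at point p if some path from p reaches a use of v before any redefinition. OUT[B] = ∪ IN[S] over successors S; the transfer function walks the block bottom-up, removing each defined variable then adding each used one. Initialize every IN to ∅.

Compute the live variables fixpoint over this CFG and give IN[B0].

Fixpoint table:
  B0: | IN={a, c, d} | OUT={a, c, d, e}
  B1: | IN={a, c, d, e} | OUT={a, c, d, e}
  B2: | IN={a, c, d, e} | OUT={a, c, d, e}
  B3: | IN={} | OUT={}

Merge at B0: OUT[B0] = IN[B1] ⊔ IN[B2] ⊔ IN[B3] = {a, c, d, e}
Applying B0's transfer function to that OUT value gives IN[B0] (row B0 above).

Answer: {a, c, d}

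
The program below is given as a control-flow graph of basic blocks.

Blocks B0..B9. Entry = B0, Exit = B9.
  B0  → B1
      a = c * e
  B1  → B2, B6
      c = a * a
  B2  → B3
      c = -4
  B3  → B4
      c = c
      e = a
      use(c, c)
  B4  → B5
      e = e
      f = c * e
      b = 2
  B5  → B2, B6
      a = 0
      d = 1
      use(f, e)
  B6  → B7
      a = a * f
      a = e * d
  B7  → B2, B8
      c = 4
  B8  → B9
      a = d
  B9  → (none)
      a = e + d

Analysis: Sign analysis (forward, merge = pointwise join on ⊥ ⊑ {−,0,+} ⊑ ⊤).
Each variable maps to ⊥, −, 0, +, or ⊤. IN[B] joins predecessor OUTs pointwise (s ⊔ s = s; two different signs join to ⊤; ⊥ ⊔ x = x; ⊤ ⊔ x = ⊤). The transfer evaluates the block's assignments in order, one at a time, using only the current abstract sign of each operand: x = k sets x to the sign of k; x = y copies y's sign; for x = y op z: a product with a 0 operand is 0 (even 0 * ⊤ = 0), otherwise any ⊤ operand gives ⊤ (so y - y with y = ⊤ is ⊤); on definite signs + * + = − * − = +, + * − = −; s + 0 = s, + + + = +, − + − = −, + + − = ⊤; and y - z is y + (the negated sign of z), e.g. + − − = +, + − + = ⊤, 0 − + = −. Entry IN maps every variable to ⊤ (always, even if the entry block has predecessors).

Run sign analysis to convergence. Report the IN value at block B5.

Answer: {a: ⊤, b: +, c: -, d: ⊤, e: ⊤, f: ⊤}

Trace:
Per-block solution:
  B0:   IN=(all ⊤)   OUT=(all ⊤)
  B1:   IN=(all ⊤)   OUT=(all ⊤)
  B2:   IN=(all ⊤)   OUT={c:-; rest ⊤}
  B3:   IN={c:-; rest ⊤}   OUT={c:-; rest ⊤}
  B4:   IN={c:-; rest ⊤}   OUT={b:+, c:-; rest ⊤}
  B5:   IN={b:+, c:-; rest ⊤}   OUT={a:0, b:+, c:-, d:+; rest ⊤}
  B6:   IN=(all ⊤)   OUT=(all ⊤)
  B7:   IN=(all ⊤)   OUT={c:+; rest ⊤}
  B8:   IN={c:+; rest ⊤}   OUT={c:+; rest ⊤}
  B9:   IN={c:+; rest ⊤}   OUT={c:+; rest ⊤}

Merge at B5: IN[B5] = OUT[B4] = {a: ⊤, b: +, c: -, d: ⊤, e: ⊤, f: ⊤}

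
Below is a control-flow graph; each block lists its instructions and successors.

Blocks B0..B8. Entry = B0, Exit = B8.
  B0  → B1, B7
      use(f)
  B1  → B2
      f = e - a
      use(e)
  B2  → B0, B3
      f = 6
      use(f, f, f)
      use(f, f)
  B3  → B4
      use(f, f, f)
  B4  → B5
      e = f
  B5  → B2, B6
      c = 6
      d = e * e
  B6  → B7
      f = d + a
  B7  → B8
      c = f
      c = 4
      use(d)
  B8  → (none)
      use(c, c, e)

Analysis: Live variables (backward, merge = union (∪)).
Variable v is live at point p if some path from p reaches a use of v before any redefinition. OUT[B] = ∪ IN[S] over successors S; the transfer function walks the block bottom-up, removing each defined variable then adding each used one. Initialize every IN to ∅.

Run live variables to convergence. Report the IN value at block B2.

Answer: {a, d, e}

Trace:
Converged values:
  B0:   IN={a, d, e, f}   OUT={a, d, e, f}
  B1:   IN={a, d, e}   OUT={a, d, e}
  B2:   IN={a, d, e}   OUT={a, d, e, f}
  B3:   IN={a, f}   OUT={a, f}
  B4:   IN={a, f}   OUT={a, e}
  B5:   IN={a, e}   OUT={a, d, e}
  B6:   IN={a, d, e}   OUT={d, e, f}
  B7:   IN={d, e, f}   OUT={c, e}
  B8:   IN={c, e}   OUT={}

Merge at B2: OUT[B2] = IN[B0] ⊔ IN[B3] = {a, d, e, f}
Applying B2's transfer function to that OUT value gives IN[B2] (row B2 above).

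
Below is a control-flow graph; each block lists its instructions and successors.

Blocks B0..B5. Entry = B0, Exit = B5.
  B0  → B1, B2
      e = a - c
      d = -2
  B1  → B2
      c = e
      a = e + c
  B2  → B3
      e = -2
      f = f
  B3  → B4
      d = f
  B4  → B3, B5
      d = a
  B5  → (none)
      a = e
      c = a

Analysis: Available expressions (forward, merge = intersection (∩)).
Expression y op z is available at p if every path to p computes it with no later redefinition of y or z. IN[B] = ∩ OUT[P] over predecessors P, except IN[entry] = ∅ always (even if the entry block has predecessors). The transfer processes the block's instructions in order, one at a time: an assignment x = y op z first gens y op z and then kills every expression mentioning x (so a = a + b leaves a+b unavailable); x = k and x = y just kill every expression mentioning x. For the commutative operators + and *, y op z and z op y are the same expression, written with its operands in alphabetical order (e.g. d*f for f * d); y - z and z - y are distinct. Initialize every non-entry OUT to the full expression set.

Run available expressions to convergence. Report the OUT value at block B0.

Answer: {a-c}

Working:
Converged values:
  B0:  IN={}  OUT={a-c}
  B1:  IN={a-c}  OUT={c+e}
  B2:  IN={}  OUT={}
  B3:  IN={}  OUT={}
  B4:  IN={}  OUT={}
  B5:  IN={}  OUT={}

B0 is the boundary node: IN[B0] = {}
Applying B0's transfer function to that IN value gives OUT[B0] (row B0 above).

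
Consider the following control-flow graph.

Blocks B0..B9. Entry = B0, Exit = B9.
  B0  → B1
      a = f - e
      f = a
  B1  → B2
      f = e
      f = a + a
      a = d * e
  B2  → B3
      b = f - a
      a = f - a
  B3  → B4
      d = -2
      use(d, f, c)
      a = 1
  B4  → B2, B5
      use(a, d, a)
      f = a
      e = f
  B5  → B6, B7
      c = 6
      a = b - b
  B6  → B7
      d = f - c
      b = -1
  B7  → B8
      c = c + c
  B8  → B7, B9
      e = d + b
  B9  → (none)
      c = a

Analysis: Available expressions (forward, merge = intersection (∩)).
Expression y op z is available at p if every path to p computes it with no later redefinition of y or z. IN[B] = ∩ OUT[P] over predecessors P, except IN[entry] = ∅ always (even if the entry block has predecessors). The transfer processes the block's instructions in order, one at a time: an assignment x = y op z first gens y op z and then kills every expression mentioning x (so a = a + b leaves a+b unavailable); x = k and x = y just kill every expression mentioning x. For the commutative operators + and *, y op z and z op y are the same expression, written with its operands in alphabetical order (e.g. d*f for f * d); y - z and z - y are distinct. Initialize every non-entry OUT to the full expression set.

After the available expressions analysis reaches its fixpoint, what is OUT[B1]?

Answer: {d*e}

Derivation:
Per-block solution:
  B0: | IN={} | OUT={}
  B1: | IN={} | OUT={d*e}
  B2: | IN={} | OUT={}
  B3: | IN={} | OUT={}
  B4: | IN={} | OUT={}
  B5: | IN={} | OUT={b-b}
  B6: | IN={b-b} | OUT={f-c}
  B7: | IN={} | OUT={}
  B8: | IN={} | OUT={b+d}
  B9: | IN={b+d} | OUT={b+d}

Merge at B1: IN[B1] = OUT[B0] = {}
Applying B1's transfer function to that IN value gives OUT[B1] (row B1 above).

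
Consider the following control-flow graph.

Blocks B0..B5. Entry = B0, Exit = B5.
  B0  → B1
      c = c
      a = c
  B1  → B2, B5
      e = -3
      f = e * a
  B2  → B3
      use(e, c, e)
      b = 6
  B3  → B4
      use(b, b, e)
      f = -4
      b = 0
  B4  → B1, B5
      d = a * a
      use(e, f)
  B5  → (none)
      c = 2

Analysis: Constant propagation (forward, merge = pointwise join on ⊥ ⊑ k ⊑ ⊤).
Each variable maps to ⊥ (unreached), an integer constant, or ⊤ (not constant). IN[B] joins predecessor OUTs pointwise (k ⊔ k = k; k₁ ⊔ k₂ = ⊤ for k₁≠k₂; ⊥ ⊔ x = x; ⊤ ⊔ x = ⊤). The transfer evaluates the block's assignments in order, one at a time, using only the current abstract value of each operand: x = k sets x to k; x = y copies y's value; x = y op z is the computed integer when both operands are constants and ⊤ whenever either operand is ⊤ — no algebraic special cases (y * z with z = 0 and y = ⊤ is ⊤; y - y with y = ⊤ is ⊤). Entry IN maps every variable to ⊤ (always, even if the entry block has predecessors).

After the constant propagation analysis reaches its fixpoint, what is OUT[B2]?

Answer: {a: ⊤, b: 6, c: ⊤, d: ⊤, e: -3, f: ⊤}

Derivation:
Fixpoint table:
  B0: | IN=(all ⊤) | OUT=(all ⊤)
  B1: | IN=(all ⊤) | OUT={e:-3; rest ⊤}
  B2: | IN={e:-3; rest ⊤} | OUT={b:6, e:-3; rest ⊤}
  B3: | IN={b:6, e:-3; rest ⊤} | OUT={b:0, e:-3, f:-4; rest ⊤}
  B4: | IN={b:0, e:-3, f:-4; rest ⊤} | OUT={b:0, e:-3, f:-4; rest ⊤}
  B5: | IN={e:-3; rest ⊤} | OUT={c:2, e:-3; rest ⊤}

Merge at B2: IN[B2] = OUT[B1] = {a: ⊤, b: ⊤, c: ⊤, d: ⊤, e: -3, f: ⊤}
Applying B2's transfer function to that IN value gives OUT[B2] (row B2 above).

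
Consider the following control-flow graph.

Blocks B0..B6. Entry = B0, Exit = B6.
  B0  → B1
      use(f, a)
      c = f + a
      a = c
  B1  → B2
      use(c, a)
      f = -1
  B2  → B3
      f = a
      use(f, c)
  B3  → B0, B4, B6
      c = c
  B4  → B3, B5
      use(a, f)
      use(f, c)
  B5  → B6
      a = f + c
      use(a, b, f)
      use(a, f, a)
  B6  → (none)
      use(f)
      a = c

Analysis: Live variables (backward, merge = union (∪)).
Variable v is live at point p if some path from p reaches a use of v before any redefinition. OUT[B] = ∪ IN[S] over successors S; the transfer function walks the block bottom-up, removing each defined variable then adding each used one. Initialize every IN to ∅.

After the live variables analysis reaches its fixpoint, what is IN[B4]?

Answer: {a, b, c, f}

Derivation:
Fixpoint table:
  B0: | IN={a, b, f} | OUT={a, b, c}
  B1: | IN={a, b, c} | OUT={a, b, c}
  B2: | IN={a, b, c} | OUT={a, b, c, f}
  B3: | IN={a, b, c, f} | OUT={a, b, c, f}
  B4: | IN={a, b, c, f} | OUT={a, b, c, f}
  B5: | IN={b, c, f} | OUT={c, f}
  B6: | IN={c, f} | OUT={}

Merge at B4: OUT[B4] = IN[B3] ⊔ IN[B5] = {a, b, c, f}
Applying B4's transfer function to that OUT value gives IN[B4] (row B4 above).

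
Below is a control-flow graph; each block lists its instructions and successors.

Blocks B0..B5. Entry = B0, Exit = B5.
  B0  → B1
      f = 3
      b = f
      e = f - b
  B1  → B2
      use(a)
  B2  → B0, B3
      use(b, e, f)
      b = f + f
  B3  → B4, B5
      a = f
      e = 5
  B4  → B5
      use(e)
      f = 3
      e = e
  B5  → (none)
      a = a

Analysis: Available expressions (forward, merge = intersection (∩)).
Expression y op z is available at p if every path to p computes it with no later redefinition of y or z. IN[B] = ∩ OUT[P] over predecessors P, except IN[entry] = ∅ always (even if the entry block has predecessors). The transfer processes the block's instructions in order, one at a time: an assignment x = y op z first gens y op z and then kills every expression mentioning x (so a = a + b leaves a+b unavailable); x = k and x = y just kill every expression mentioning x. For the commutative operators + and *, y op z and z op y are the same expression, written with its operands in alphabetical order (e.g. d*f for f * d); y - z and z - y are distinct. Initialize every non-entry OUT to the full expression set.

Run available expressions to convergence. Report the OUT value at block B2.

Converged values:
  B0:   IN={}   OUT={f-b}
  B1:   IN={f-b}   OUT={f-b}
  B2:   IN={f-b}   OUT={f+f}
  B3:   IN={f+f}   OUT={f+f}
  B4:   IN={f+f}   OUT={}
  B5:   IN={}   OUT={}

Merge at B2: IN[B2] = OUT[B1] = {f-b}
Applying B2's transfer function to that IN value gives OUT[B2] (row B2 above).

Answer: {f+f}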